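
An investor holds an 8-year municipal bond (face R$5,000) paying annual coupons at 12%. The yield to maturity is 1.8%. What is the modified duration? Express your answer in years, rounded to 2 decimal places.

Periodic yield y = 0.018. First find Macaulay duration:
  t   CF        PV=CF/(1+0.018)^t    t·PV
  1       600.00       589.3910       589.3910
  2       600.00       578.9695     1,157.9390
  3       600.00       568.7323     1,706.1970
  4       600.00       558.6762     2,234.7046
  5       600.00       548.7978     2,743.9890
  6       600.00       539.0941     3,234.5646
  7       600.00       529.5620     3,706.9339
  8     5,600.00     4,855.1852    38,841.4818
  Σ                  8,768.4081    54,215.2010
P = 8,768.4081; Macaulay duration = 54,215.2010 / 8,768.4081 = 6.18302 years.
Modified duration = D_Mac / (1 + y) = 6.18302 / 1.018 = 6.07369 years.

6.07 years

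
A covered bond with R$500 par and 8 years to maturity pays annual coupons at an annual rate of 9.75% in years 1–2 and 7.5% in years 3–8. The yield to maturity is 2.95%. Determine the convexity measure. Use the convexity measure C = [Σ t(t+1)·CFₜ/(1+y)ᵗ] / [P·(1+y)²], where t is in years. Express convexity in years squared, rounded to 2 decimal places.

50.01

With y = 0.0295:
  t   CF        PV=CF/(1+0.0295)^t    t·PV        t(t+1)·PV
  1        48.75        47.3531        47.3531          94.7062
  2        48.75        45.9962        91.9924         275.9772
  3        37.50        34.3678       103.1035         412.4141
  4        37.50        33.3830       133.5322         667.6608
  5        37.50        32.4265       162.1323         972.7937
  6        37.50        31.4973       188.9837       1,322.8861
  7        37.50        30.5947       214.1632       1,713.3056
  8       537.50       425.9589     3,407.6709      30,669.0383
  Σ                    681.5775     4,348.9313      36,128.7819
P = 681.5775.
Convexity = Σ t(t+1)·PV / [P·(1+y)²] = 36,128.7819 / (681.5775 × 1.059870) = 50.01328.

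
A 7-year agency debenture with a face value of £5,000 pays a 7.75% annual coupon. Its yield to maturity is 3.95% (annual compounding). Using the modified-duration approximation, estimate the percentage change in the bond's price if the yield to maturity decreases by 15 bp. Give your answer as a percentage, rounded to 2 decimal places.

+0.84%

Periodic yield y = 0.0395. Modified duration first:
  t   CF        PV=CF/(1+0.0395)^t    t·PV
  1       387.50       372.7754       372.7754
  2       387.50       358.6103       717.2205
  3       387.50       344.9834     1,034.9503
  4       387.50       331.8744     1,327.4975
  5       387.50       319.2635     1,596.3174
  6       387.50       307.1318     1,842.7906
  7     5,387.50     4,107.8618    28,755.0328
  Σ                  6,142.5005    35,646.5845
P = 6,142.5005; D_Mac = 5.80327 yrs; D_mod = 5.80327/(1+0.0395) = 5.58275 yrs.
ΔP/P ≈ -D_mod · Δy = -5.58275 × (-0.0015) = +0.008374 = +0.8374%.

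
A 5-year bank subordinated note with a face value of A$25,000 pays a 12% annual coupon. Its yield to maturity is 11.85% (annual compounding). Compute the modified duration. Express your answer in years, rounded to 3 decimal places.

3.612 years

Periodic yield y = 0.1185. First find Macaulay duration:
  t   CF        PV=CF/(1+0.1185)^t    t·PV
  1     3,000.00     2,682.1636     2,682.1636
  2     3,000.00     2,398.0005     4,796.0011
  3     3,000.00     2,143.9433     6,431.8298
  4     3,000.00     1,916.8022     7,667.2088
  5    28,000.00    15,994.7733    79,973.8665
  Σ                 25,135.6829   101,551.0699
P = 25,135.6829; Macaulay duration = 101,551.0699 / 25,135.6829 = 4.04012 years.
Modified duration = D_Mac / (1 + y) = 4.04012 / 1.1185 = 3.61208 years.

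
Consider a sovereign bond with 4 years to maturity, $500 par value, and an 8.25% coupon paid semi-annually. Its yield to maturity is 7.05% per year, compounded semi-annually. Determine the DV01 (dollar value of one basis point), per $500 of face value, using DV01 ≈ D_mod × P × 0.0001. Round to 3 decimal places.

$0.176

Periodic yield y = 0.03525.
  t   CF        PV=CF/(1+0.03525)^t    t·PV
  1       20.625        19.9227        19.9227
  2       20.625        19.2444        38.4887
  3       20.625        18.5891        55.7673
  4       20.625        17.9561        71.8246
  5       20.625        17.3447        86.7237
  6       20.625        16.7542       100.5249
  7       20.625        16.1837       113.2858
  8      520.625       394.6055     3,156.8438
  Σ                    520.6004     3,643.3815
P = 520.6004; D_Mac = 6.99842 half-year periods = 3.49921 yrs; D_mod = 3.38006 yrs.
DV01 ≈ 3.38006 × 520.6004 × 0.0001 = 0.175966.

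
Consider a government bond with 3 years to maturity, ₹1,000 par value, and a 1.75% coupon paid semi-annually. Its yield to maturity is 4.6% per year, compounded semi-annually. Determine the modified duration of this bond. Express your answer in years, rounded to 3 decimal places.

2.866 years

Periodic yield y = 0.023. First find Macaulay duration:
  t   CF        PV=CF/(1+0.023)^t    t·PV
  1         8.75         8.5533         8.5533
  2         8.75         8.3610        16.7219
  3         8.75         8.1730        24.5190
  4         8.75         7.9892        31.9570
  5         8.75         7.8096        39.0481
  6     1,008.75       880.0954     5,280.5723
  Σ                    920.9815     5,401.3716
P = 920.9815; Macaulay duration = 5,401.3716 / 920.9815 = 5.86480 half-year periods = 2.93240 years.
Modified duration = D_Mac / (1 + y) = 2.93240 / 1.023 = 2.86647 years.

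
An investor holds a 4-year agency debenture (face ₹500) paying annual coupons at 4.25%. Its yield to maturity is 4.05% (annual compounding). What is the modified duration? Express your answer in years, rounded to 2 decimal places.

Periodic yield y = 0.0405. First find Macaulay duration:
  t   CF        PV=CF/(1+0.0405)^t    t·PV
  1        21.25        20.4229        20.4229
  2        21.25        19.6279        39.2559
  3        21.25        18.8640        56.5919
  4       521.25       444.7109     1,778.8434
  Σ                    503.6256     1,895.1140
P = 503.6256; Macaulay duration = 1,895.1140 / 503.6256 = 3.76294 years.
Modified duration = D_Mac / (1 + y) = 3.76294 / 1.0405 = 3.61647 years.

3.62 years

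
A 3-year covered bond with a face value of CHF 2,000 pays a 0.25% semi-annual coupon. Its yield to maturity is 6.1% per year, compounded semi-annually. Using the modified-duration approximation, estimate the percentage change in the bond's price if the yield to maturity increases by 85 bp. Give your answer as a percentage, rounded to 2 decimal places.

-2.47%

Periodic yield y = 0.0305. Modified duration first:
  t   CF        PV=CF/(1+0.0305)^t    t·PV
  1         2.50         2.4260         2.4260
  2         2.50         2.3542         4.7084
  3         2.50         2.2845         6.8536
  4         2.50         2.2169         8.8676
  5         2.50         2.1513        10.7565
  6     2,002.50     1,672.1859    10,033.1152
  Σ                  1,683.6188    10,066.7273
P = 1,683.6188; D_Mac = 5.97922 half-year periods = 2.98961 yrs; D_mod = 2.98961/(1+0.0305) = 2.90113 yrs.
ΔP/P ≈ -D_mod · Δy = -2.90113 × (+0.0085) = -0.024660 = -2.4660%.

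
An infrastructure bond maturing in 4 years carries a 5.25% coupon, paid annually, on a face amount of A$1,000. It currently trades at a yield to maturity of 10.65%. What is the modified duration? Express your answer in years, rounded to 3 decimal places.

Periodic yield y = 0.1065. First find Macaulay duration:
  t   CF        PV=CF/(1+0.1065)^t    t·PV
  1        52.50        47.4469        47.4469
  2        52.50        42.8802        85.7603
  3        52.50        38.7530       116.2589
  4     1,052.50       702.1282     2,808.5129
  Σ                    831.2083     3,057.9791
P = 831.2083; Macaulay duration = 3,057.9791 / 831.2083 = 3.67896 years.
Modified duration = D_Mac / (1 + y) = 3.67896 / 1.1065 = 3.32486 years.

3.325 years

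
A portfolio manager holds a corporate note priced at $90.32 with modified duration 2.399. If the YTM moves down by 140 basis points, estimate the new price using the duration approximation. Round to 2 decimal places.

$93.35

Duration approximation: ΔP/P ≈ -D_mod · Δy = -2.399 × (-0.014) = +0.033586.
New price ≈ 90.32 × (1 + 0.033586) = 93.35348752.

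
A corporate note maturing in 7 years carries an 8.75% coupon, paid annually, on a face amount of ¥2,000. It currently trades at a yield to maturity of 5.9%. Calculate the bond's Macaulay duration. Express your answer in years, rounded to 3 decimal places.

Periodic yield y = 0.059. Discount each cash flow and weight by its year:
  t   CF        PV=CF/(1+0.059)^t    t·PV
  1       175.00       165.2502       165.2502
  2       175.00       156.0437       312.0873
  3       175.00       147.3500       442.0500
  4       175.00       139.1407       556.5628
  5       175.00       131.3888       656.9439
  6       175.00       124.0687       744.4123
  7     2,175.00     1,456.0877    10,192.6141
  Σ                  2,319.3298    13,069.9206
Price P = Σ PV = 2,319.3298.
Macaulay duration = Σ(t·PV) / P = 13,069.9206 / 2,319.3298 = 5.63521 years.

5.635 years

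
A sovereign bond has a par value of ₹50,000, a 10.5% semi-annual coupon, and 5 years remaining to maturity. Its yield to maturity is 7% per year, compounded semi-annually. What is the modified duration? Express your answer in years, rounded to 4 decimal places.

3.9502 years

Periodic yield y = 0.035. First find Macaulay duration:
  t   CF        PV=CF/(1+0.035)^t    t·PV
  1     2,625.00     2,536.2319     2,536.2319
  2     2,625.00     2,450.4656     4,900.9312
  3     2,625.00     2,367.5996     7,102.7988
  4     2,625.00     2,287.5358     9,150.1434
  5     2,625.00     2,210.1796    11,050.8978
  6     2,625.00     2,135.4392    12,812.6351
  7     2,625.00     2,063.2263    14,442.5839
  8     2,625.00     1,993.4553    15,947.6427
  9     2,625.00     1,926.0438    17,334.3942
  10   52,625.00    37,306.8526   373,068.5257
  Σ                 57,277.0297   468,346.7847
P = 57,277.0297; Macaulay duration = 468,346.7847 / 57,277.0297 = 8.17687 half-year periods = 4.08843 years.
Modified duration = D_Mac / (1 + y) = 4.08843 / 1.035 = 3.95018 years.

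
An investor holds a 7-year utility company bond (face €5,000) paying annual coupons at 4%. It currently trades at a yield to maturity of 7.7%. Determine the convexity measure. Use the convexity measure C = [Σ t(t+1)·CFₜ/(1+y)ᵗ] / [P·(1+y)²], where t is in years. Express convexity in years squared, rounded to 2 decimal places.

With y = 0.077:
  t   CF        PV=CF/(1+0.077)^t    t·PV        t(t+1)·PV
  1       200.00       185.7010       185.7010         371.4020
  2       200.00       172.4243       344.8487       1,034.5461
  3       200.00       160.0969       480.2907       1,921.1626
  4       200.00       148.6508       594.6031       2,973.0155
  5       200.00       138.0230       690.1150       4,140.6902
  6       200.00       128.1551       768.9304       5,382.5127
  7     5,200.00     3,093.8084    21,656.6591     173,253.2729
  Σ                  4,026.8595    24,721.1480     189,076.6021
P = 4,026.8595.
Convexity = Σ t(t+1)·PV / [P·(1+y)²] = 189,076.6021 / (4,026.8595 × 1.159929) = 40.47994.

40.48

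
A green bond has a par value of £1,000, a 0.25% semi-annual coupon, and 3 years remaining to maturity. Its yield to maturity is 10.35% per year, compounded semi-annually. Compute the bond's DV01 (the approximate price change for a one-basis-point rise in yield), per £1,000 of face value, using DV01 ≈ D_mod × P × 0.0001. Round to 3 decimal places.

Periodic yield y = 0.05175.
  t   CF        PV=CF/(1+0.05175)^t    t·PV
  1         1.25         1.1885         1.1885
  2         1.25         1.1300         2.2600
  3         1.25         1.0744         3.2232
  4         1.25         1.0216         4.0862
  5         1.25         0.9713         4.8564
  6     1,001.25       739.7201     4,438.3204
  Σ                    745.1058     4,453.9349
P = 745.1058; D_Mac = 5.97759 half-year periods = 2.98879 yrs; D_mod = 2.84173 yrs.
DV01 ≈ 2.84173 × 745.1058 × 0.0001 = 0.211739.

£0.212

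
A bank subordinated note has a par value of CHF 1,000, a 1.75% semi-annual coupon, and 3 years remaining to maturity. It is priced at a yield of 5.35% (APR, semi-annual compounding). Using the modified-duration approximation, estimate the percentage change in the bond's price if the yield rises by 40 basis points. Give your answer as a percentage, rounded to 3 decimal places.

Periodic yield y = 0.02675. Modified duration first:
  t   CF        PV=CF/(1+0.02675)^t    t·PV
  1         8.75         8.5220         8.5220
  2         8.75         8.3000        16.6000
  3         8.75         8.0838        24.2513
  4         8.75         7.8732        31.4926
  5         8.75         7.6680        38.3402
  6     1,008.75       860.9844     5,165.9064
  Σ                    901.4314     5,285.1126
P = 901.4314; D_Mac = 5.86302 half-year periods = 2.93151 yrs; D_mod = 2.93151/(1+0.02675) = 2.85514 yrs.
ΔP/P ≈ -D_mod · Δy = -2.85514 × (+0.004) = -0.011421 = -1.1421%.

-1.142%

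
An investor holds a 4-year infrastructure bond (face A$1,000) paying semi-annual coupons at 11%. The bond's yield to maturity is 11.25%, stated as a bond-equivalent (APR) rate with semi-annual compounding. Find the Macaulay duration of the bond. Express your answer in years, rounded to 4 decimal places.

Periodic yield y = 0.05625. Discount each cash flow and weight by its period:
  t   CF        PV=CF/(1+0.05625)^t    t·PV
  1        55.00        52.0710        52.0710
  2        55.00        49.2980        98.5960
  3        55.00        46.6727       140.0180
  4        55.00        44.1871       176.7485
  5        55.00        41.8340       209.1698
  6        55.00        39.6061       237.6368
  7        55.00        37.4969       262.4785
  8     1,055.00       680.9554     5,447.6434
  Σ                    992.1212     6,624.3620
Price P = Σ PV = 992.1212.
Macaulay duration = Σ(t·PV) / P = 6,624.3620 / 992.1212 = 6.67697 half-year periods.
In years: 6.67697 / 2 = 3.33848 years.

3.3385 years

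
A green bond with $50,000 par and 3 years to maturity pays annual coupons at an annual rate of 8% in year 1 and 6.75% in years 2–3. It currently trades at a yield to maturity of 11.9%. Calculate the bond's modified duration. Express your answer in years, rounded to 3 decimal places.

Periodic yield y = 0.119. First find Macaulay duration:
  t   CF        PV=CF/(1+0.119)^t    t·PV
  1     4,000.00     3,574.6202     3,574.6202
  2     3,375.00     2,695.3403     5,390.6806
  3    53,375.00    38,093.2150   114,279.6451
  Σ                 44,363.1755   123,244.9459
P = 44,363.1755; Macaulay duration = 123,244.9459 / 44,363.1755 = 2.77809 years.
Modified duration = D_Mac / (1 + y) = 2.77809 / 1.119 = 2.48266 years.

2.483 years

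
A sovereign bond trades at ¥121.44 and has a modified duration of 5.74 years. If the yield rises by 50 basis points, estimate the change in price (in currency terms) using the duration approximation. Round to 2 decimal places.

-¥3.49

Duration approximation: ΔP/P ≈ -D_mod · Δy = -5.74 × (+0.005) = -0.028700.
ΔP ≈ 121.44 × (-0.028700) = -3.485328.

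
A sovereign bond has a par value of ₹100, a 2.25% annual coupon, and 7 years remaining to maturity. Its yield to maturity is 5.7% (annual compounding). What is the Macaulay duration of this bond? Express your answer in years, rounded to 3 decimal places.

6.492 years

Periodic yield y = 0.057. Discount each cash flow and weight by its year:
  t   CF        PV=CF/(1+0.057)^t    t·PV
  1         2.25         2.1287         2.1287
  2         2.25         2.0139         4.0278
  3         2.25         1.9053         5.7158
  4         2.25         1.8025         7.2101
  5         2.25         1.7053         8.5266
  6         2.25         1.6134         9.6802
  7       102.25        69.3647       485.5528
  Σ                     80.5337       522.8420
Price P = Σ PV = 80.5337.
Macaulay duration = Σ(t·PV) / P = 522.8420 / 80.5337 = 6.49221 years.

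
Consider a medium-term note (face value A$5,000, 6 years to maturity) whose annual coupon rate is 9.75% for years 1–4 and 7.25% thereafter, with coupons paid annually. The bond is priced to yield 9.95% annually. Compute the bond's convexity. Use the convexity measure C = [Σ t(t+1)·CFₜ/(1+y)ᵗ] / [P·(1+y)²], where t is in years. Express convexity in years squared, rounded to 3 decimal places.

25.572

With y = 0.0995:
  t   CF        PV=CF/(1+0.0995)^t    t·PV        t(t+1)·PV
  1       487.50       443.3834       443.3834         886.7667
  2       487.50       403.2591       806.5182       2,419.5545
  3       487.50       366.7659     1,100.2976       4,401.1905
  4       487.50       333.5751     1,334.3006       6,671.5029
  5       362.50       225.5962     1,127.9812       6,767.8870
  6     5,362.50     3,035.2600    18,211.5602     127,480.9213
  Σ                  4,807.8397    23,024.0411     148,627.8229
P = 4,807.8397.
Convexity = Σ t(t+1)·PV / [P·(1+y)²] = 148,627.8229 / (4,807.8397 × 1.208900) = 25.57170.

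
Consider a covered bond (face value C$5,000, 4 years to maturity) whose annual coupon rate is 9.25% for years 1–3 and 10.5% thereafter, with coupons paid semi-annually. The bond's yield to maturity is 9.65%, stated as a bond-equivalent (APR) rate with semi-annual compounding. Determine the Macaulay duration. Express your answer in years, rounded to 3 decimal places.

Periodic yield y = 0.04825. Discount each cash flow and weight by its period:
  t   CF        PV=CF/(1+0.04825)^t    t·PV
  1       231.25       220.6058       220.6058
  2       231.25       210.4515       420.9030
  3       231.25       200.7646       602.2938
  4       231.25       191.5236       766.0943
  5       231.25       182.7079       913.5396
  6       231.25       174.2980     1,045.7883
  7       262.50       188.7449     1,321.2143
  8     5,262.50     3,609.7169    28,877.7350
  Σ                  4,978.8132    34,168.1740
Price P = Σ PV = 4,978.8132.
Macaulay duration = Σ(t·PV) / P = 34,168.1740 / 4,978.8132 = 6.86271 half-year periods.
In years: 6.86271 / 2 = 3.43136 years.

3.431 years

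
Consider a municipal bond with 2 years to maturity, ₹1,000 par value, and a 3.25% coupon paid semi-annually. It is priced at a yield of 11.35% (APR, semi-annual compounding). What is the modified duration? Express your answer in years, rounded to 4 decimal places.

1.8435 years

Periodic yield y = 0.05675. First find Macaulay duration:
  t   CF        PV=CF/(1+0.05675)^t    t·PV
  1        16.25        15.3773        15.3773
  2        16.25        14.5515        29.1031
  3        16.25        13.7701        41.3103
  4     1,016.25       814.9135     3,259.6542
  Σ                    858.6125     3,345.4448
P = 858.6125; Macaulay duration = 3,345.4448 / 858.6125 = 3.89634 half-year periods = 1.94817 years.
Modified duration = D_Mac / (1 + y) = 1.94817 / 1.05675 = 1.84355 years.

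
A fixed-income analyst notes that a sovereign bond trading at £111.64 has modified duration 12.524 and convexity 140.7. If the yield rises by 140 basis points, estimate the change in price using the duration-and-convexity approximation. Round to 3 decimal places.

Duration effect: -D_mod·Δy = -12.524 × (+0.014) = -0.175336
Convexity effect: ½·C·(Δy)² = 0.5 × 140.7 × (0.014)² = +0.0137886
ΔP/P ≈ -0.175336 + 0.0137886 = -0.1615474
ΔP ≈ 111.64 × (-0.1615474) = -18.035151736.

-£18.035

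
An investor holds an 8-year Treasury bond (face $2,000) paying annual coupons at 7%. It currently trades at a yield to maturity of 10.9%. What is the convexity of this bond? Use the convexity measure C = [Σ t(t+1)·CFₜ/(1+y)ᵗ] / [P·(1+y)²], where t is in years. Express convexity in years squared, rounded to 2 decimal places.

With y = 0.109:
  t   CF        PV=CF/(1+0.109)^t    t·PV        t(t+1)·PV
  1       140.00       126.2399       126.2399         252.4797
  2       140.00       113.8322       227.6643         682.9929
  3       140.00       102.6440       307.9319       1,231.7275
  4       140.00        92.5554       370.2217       1,851.1084
  5       140.00        83.4584       417.2922       2,503.7534
  6       140.00        75.2556       451.5335       3,160.7347
  7       140.00        67.8590       475.0127       3,800.1019
  8     2,140.00       935.3225     7,482.5804      67,343.2235
  Σ                  1,597.1669     9,858.4766      80,826.1220
P = 1,597.1669.
Convexity = Σ t(t+1)·PV / [P·(1+y)²] = 80,826.1220 / (1,597.1669 × 1.229881) = 41.14702.

41.15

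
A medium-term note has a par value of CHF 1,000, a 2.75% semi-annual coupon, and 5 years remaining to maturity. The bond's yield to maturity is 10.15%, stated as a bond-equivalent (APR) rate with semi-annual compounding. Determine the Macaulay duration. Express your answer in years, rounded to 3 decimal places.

4.637 years

Periodic yield y = 0.05075. Discount each cash flow and weight by its period:
  t   CF        PV=CF/(1+0.05075)^t    t·PV
  1        13.75        13.0859        13.0859
  2        13.75        12.4539        24.9077
  3        13.75        11.8524        35.5571
  4        13.75        11.2799        45.1196
  5        13.75        10.7351        53.6755
  6        13.75        10.2166        61.2996
  7        13.75         9.7231        68.0620
  8        13.75         9.2535        74.0283
  9        13.75         8.8066        79.2594
  10    1,013.75       617.9266     6,179.2659
  Σ                    715.3335     6,634.2608
Price P = Σ PV = 715.3335.
Macaulay duration = Σ(t·PV) / P = 6,634.2608 / 715.3335 = 9.27436 half-year periods.
In years: 9.27436 / 2 = 4.63718 years.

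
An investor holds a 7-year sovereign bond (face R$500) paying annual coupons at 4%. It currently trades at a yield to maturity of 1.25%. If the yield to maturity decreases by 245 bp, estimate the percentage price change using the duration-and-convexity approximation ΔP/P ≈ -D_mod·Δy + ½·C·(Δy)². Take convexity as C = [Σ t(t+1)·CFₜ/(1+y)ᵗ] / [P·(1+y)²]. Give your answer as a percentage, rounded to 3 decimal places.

With y = 0.0125:
  t   CF        PV=CF/(1+0.0125)^t    t·PV        t(t+1)·PV
  1        20.00        19.7531        19.7531          39.5062
  2        20.00        19.5092        39.0184         117.0553
  3        20.00        19.2684        57.8051         231.2204
  4        20.00        19.0305        76.1219         380.6097
  5        20.00        18.7955        93.9777         563.8662
  6        20.00        18.5635       111.3810         779.6669
  7       520.00       476.6923     3,336.8460      26,694.7678
  Σ                    591.6125     3,734.9032      28,806.6925
P = 591.6125; D_Mac = 6.31309 yrs; D_mod = 6.23515 yrs; C = 47.49698.
Duration effect: -6.23515 × (-0.0245) = +0.152761
Convexity effect: 0.5 × 47.49698 × (-0.0245)² = +0.0142550
ΔP/P ≈ +0.152761 + 0.0142550 = +0.167016 = +16.7016%.

+16.702%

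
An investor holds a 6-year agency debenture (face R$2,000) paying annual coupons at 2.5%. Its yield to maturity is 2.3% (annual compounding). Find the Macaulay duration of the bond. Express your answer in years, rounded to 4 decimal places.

Periodic yield y = 0.023. Discount each cash flow and weight by its year:
  t   CF        PV=CF/(1+0.023)^t    t·PV
  1        50.00        48.8759        48.8759
  2        50.00        47.7770        95.5540
  3        50.00        46.7028       140.1085
  4        50.00        45.6528       182.6112
  5        50.00        44.6264       223.1320
  6     2,050.00     1,788.5458    10,731.2746
  Σ                  2,022.1806    11,421.5561
Price P = Σ PV = 2,022.1806.
Macaulay duration = Σ(t·PV) / P = 11,421.5561 / 2,022.1806 = 5.64814 years.

5.6481 years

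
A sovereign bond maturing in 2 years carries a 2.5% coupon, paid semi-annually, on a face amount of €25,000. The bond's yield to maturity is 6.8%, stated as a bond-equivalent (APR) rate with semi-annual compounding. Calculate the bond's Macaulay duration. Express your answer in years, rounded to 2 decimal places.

Periodic yield y = 0.034. Discount each cash flow and weight by its period:
  t   CF        PV=CF/(1+0.034)^t    t·PV
  1       312.50       302.2244       302.2244
  2       312.50       292.2866       584.5733
  3       312.50       282.6757       848.0270
  4    25,312.50    22,143.8375    88,575.3500
  Σ                 23,021.0241    90,310.1745
Price P = Σ PV = 23,021.0241.
Macaulay duration = Σ(t·PV) / P = 90,310.1745 / 23,021.0241 = 3.92294 half-year periods.
In years: 3.92294 / 2 = 1.96147 years.

1.96 years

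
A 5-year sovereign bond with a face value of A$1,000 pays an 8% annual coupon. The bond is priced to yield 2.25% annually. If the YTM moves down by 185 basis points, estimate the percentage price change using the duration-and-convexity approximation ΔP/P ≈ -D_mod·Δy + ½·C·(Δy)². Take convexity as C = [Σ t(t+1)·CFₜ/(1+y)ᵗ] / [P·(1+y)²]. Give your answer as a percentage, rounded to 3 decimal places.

With y = 0.0225:
  t   CF        PV=CF/(1+0.0225)^t    t·PV        t(t+1)·PV
  1        80.00        78.2396        78.2396         156.4792
  2        80.00        76.5180       153.0359         459.1077
  3        80.00        74.8342       224.5026         898.0102
  4        80.00        73.1875       292.7499       1,463.7494
  5     1,080.00       966.2893     4,831.4465      28,988.6791
  Σ                  1,269.0685     5,579.9745      31,966.0256
P = 1,269.0685; D_Mac = 4.39691 yrs; D_mod = 4.30015 yrs; C = 24.09223.
Duration effect: -4.30015 × (-0.0185) = +0.079553
Convexity effect: 0.5 × 24.09223 × (-0.0185)² = +0.0041228
ΔP/P ≈ +0.079553 + 0.0041228 = +0.083676 = +8.3676%.

+8.368%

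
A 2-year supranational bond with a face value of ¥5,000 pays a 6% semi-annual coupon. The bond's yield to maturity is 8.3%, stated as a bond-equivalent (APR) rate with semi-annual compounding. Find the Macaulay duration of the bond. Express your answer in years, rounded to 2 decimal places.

1.91 years

Periodic yield y = 0.0415. Discount each cash flow and weight by its period:
  t   CF        PV=CF/(1+0.0415)^t    t·PV
  1       150.00       144.0230       144.0230
  2       150.00       138.2842       276.5685
  3       150.00       132.7741       398.3224
  4     5,150.00     4,376.9354    17,507.7414
  Σ                  4,792.0168    18,326.6553
Price P = Σ PV = 4,792.0168.
Macaulay duration = Σ(t·PV) / P = 18,326.6553 / 4,792.0168 = 3.82441 half-year periods.
In years: 3.82441 / 2 = 1.91221 years.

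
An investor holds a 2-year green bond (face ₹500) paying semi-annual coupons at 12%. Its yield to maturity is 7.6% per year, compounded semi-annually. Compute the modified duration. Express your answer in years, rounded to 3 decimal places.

1.776 years

Periodic yield y = 0.038. First find Macaulay duration:
  t   CF        PV=CF/(1+0.038)^t    t·PV
  1        30.00        28.9017        28.9017
  2        30.00        27.8437        55.6873
  3        30.00        26.8243        80.4730
  4       530.00       456.5480     1,826.1920
  Σ                    540.1178     1,991.2542
P = 540.1178; Macaulay duration = 1,991.2542 / 540.1178 = 3.68670 half-year periods = 1.84335 years.
Modified duration = D_Mac / (1 + y) = 1.84335 / 1.038 = 1.77587 years.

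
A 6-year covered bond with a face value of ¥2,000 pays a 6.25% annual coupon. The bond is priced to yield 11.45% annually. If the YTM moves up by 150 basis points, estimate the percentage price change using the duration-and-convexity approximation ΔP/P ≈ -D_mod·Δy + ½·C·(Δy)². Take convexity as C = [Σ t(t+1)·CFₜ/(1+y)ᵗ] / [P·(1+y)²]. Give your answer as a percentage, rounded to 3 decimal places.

-6.510%

With y = 0.1145:
  t   CF        PV=CF/(1+0.1145)^t    t·PV        t(t+1)·PV
  1       125.00       112.1579       112.1579         224.3158
  2       125.00       100.6352       201.2704         603.8111
  3       125.00        90.2963       270.8888       1,083.5552
  4       125.00        81.0195       324.0781       1,620.3906
  5       125.00        72.6959       363.4793       2,180.8757
  6     2,125.00     1,108.8645     6,653.1873      46,572.3109
  Σ                  1,565.6693     7,925.0618      52,285.2593
P = 1,565.6693; D_Mac = 5.06177 yrs; D_mod = 4.54174 yrs; C = 26.88556.
Duration effect: -4.54174 × (+0.015) = -0.068126
Convexity effect: 0.5 × 26.88556 × (0.015)² = +0.0030246
ΔP/P ≈ -0.068126 + 0.0030246 = -0.065102 = -6.5102%.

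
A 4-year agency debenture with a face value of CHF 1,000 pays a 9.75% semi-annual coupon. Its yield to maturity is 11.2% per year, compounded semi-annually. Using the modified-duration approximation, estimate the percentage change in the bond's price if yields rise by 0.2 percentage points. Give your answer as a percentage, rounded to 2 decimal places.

-0.64%

Periodic yield y = 0.056. Modified duration first:
  t   CF        PV=CF/(1+0.056)^t    t·PV
  1        48.75        46.1648        46.1648
  2        48.75        43.7166        87.4333
  3        48.75        41.3983       124.1950
  4        48.75        39.2030       156.8119
  5        48.75        37.1240       185.6201
  6        48.75        35.1553       210.9319
  7        48.75        33.2910       233.0372
  8     1,048.75       678.2044     5,425.6355
  Σ                    954.2575     6,469.8297
P = 954.2575; D_Mac = 6.77996 half-year periods = 3.38998 yrs; D_mod = 3.38998/(1+0.056) = 3.21021 yrs.
ΔP/P ≈ -D_mod · Δy = -3.21021 × (+0.002) = -0.006420 = -0.6420%.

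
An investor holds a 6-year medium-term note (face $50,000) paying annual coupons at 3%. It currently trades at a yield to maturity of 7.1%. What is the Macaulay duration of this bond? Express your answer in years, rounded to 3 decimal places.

5.522 years

Periodic yield y = 0.071. Discount each cash flow and weight by its year:
  t   CF        PV=CF/(1+0.071)^t    t·PV
  1     1,500.00     1,400.5602     1,400.5602
  2     1,500.00     1,307.7126     2,615.4253
  3     1,500.00     1,221.0202     3,663.0606
  4     1,500.00     1,140.0749     4,560.2995
  5     1,500.00     1,064.4957     5,322.4784
  6    51,500.00    34,124.8227   204,748.9364
  Σ                 40,258.6863   222,310.7604
Price P = Σ PV = 40,258.6863.
Macaulay duration = Σ(t·PV) / P = 222,310.7604 / 40,258.6863 = 5.52206 years.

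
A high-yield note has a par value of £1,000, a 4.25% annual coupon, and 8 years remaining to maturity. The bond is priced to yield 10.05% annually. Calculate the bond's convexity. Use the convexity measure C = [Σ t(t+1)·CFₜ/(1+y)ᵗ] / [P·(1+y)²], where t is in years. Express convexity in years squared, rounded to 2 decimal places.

46.77

With y = 0.1005:
  t   CF        PV=CF/(1+0.1005)^t    t·PV        t(t+1)·PV
  1        42.50        38.6188        38.6188          77.2376
  2        42.50        35.0921        70.1841         210.5523
  3        42.50        31.8874        95.6621         382.6485
  4        42.50        28.9754       115.9014         579.5071
  5        42.50        26.3293       131.6463         789.8779
  6        42.50        23.9248       143.5489       1,004.8424
  7        42.50        21.7400       152.1797       1,217.4374
  8     1,042.50       484.5691     3,876.5525      34,888.9729
  Σ                    691.1367     4,624.2939      39,151.0761
P = 691.1367.
Convexity = Σ t(t+1)·PV / [P·(1+y)²] = 39,151.0761 / (691.1367 × 1.211100) = 46.77348.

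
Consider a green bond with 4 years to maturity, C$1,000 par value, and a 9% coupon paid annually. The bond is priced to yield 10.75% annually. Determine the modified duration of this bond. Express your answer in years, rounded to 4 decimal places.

Periodic yield y = 0.1075. First find Macaulay duration:
  t   CF        PV=CF/(1+0.1075)^t    t·PV
  1        90.00        81.2641        81.2641
  2        90.00        73.3762       146.7523
  3        90.00        66.2539       198.7616
  4     1,090.00       724.5220     2,898.0879
  Σ                    945.4161     3,324.8660
P = 945.4161; Macaulay duration = 3,324.8660 / 945.4161 = 3.51683 years.
Modified duration = D_Mac / (1 + y) = 3.51683 / 1.1075 = 3.17547 years.

3.1755 years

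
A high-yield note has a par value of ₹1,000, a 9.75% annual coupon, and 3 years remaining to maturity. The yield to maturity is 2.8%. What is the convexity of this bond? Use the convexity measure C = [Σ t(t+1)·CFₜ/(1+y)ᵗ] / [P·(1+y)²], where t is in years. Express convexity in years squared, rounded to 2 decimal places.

10.17

With y = 0.028:
  t   CF        PV=CF/(1+0.028)^t    t·PV        t(t+1)·PV
  1        97.50        94.8444        94.8444         189.6887
  2        97.50        92.2610       184.5221         553.5663
  3     1,097.50     1,010.2415     3,030.7244      12,122.8974
  Σ                  1,197.3469     3,310.0908      12,866.1524
P = 1,197.3469.
Convexity = Σ t(t+1)·PV / [P·(1+y)²] = 12,866.1524 / (1,197.3469 × 1.056784) = 10.16816.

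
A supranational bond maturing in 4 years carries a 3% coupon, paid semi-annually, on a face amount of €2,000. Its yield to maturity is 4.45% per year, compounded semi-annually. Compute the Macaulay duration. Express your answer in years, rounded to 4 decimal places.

Periodic yield y = 0.02225. Discount each cash flow and weight by its period:
  t   CF        PV=CF/(1+0.02225)^t    t·PV
  1        30.00        29.3470        29.3470
  2        30.00        28.7083        57.4165
  3        30.00        28.0834        84.2502
  4        30.00        27.4722       109.8886
  5        30.00        26.8742       134.3710
  6        30.00        26.2893       157.7356
  7        30.00        25.7171       180.0195
  8     2,030.00     1,702.3117    13,618.4936
  Σ                  1,894.8031    14,371.5222
Price P = Σ PV = 1,894.8031.
Macaulay duration = Σ(t·PV) / P = 14,371.5222 / 1,894.8031 = 7.58470 half-year periods.
In years: 7.58470 / 2 = 3.79235 years.

3.7924 years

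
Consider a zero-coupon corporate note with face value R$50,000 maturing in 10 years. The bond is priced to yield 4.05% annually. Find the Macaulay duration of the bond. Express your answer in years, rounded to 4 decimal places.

10.0000 years

A zero-coupon bond has a single cash flow at maturity, so its Macaulay duration equals its maturity: 10 years.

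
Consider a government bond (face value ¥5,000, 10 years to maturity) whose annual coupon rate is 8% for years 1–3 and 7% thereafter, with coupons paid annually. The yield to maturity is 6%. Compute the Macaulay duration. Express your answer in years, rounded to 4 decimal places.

7.4739 years

Periodic yield y = 0.06. Discount each cash flow and weight by its year:
  t   CF        PV=CF/(1+0.06)^t    t·PV
  1       400.00       377.3585       377.3585
  2       400.00       355.9986       711.9972
  3       400.00       335.8477     1,007.5431
  4       350.00       277.2328     1,108.9311
  5       350.00       261.5404     1,307.7018
  6       350.00       246.7362     1,480.4171
  7       350.00       232.7700     1,629.3899
  8       350.00       219.5943     1,756.7546
  9       350.00       207.1645     1,864.4802
  10    5,350.00     2,987.4121    29,874.1206
  Σ                  5,501.6550    41,118.6941
Price P = Σ PV = 5,501.6550.
Macaulay duration = Σ(t·PV) / P = 41,118.6941 / 5,501.6550 = 7.47388 years.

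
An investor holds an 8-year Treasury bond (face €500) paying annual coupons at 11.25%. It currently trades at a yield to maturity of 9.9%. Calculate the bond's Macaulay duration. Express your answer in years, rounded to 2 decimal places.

Periodic yield y = 0.099. Discount each cash flow and weight by its year:
  t   CF        PV=CF/(1+0.099)^t    t·PV
  1        56.25        51.1829        51.1829
  2        56.25        46.5722        93.1445
  3        56.25        42.3769       127.1308
  4        56.25        38.5595       154.2381
  5        56.25        35.0860       175.4301
  6        56.25        31.9254       191.5524
  7        56.25        29.0495       203.3465
  8       556.25       261.3897     2,091.1177
  Σ                    536.1422     3,087.1430
Price P = Σ PV = 536.1422.
Macaulay duration = Σ(t·PV) / P = 3,087.1430 / 536.1422 = 5.75807 years.

5.76 years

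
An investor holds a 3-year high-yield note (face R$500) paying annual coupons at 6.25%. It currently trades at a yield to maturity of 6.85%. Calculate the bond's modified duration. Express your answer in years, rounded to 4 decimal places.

Periodic yield y = 0.0685. First find Macaulay duration:
  t   CF        PV=CF/(1+0.0685)^t    t·PV
  1        31.25        29.2466        29.2466
  2        31.25        27.3716        54.7433
  3       531.25       435.4872     1,306.4615
  Σ                    492.1054     1,390.4514
P = 492.1054; Macaulay duration = 1,390.4514 / 492.1054 = 2.82552 years.
Modified duration = D_Mac / (1 + y) = 2.82552 / 1.0685 = 2.64438 years.

2.6444 years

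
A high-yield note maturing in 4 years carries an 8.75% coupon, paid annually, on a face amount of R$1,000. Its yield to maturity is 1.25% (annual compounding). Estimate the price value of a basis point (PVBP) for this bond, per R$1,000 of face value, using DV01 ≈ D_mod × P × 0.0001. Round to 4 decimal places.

Periodic yield y = 0.0125.
  t   CF        PV=CF/(1+0.0125)^t    t·PV
  1        87.50        86.4198        86.4198
  2        87.50        85.3528       170.7057
  3        87.50        84.2991       252.8973
  4     1,087.50     1,034.7826     4,139.1306
  Σ                  1,290.8543     4,649.1533
P = 1,290.8543; D_Mac = 3.60161 yrs; D_mod = 3.55715 yrs.
DV01 ≈ 3.55715 × 1,290.8543 × 0.0001 = 0.459176.

R$0.4592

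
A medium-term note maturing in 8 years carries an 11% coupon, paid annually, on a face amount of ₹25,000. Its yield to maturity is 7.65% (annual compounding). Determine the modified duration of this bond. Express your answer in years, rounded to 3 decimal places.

5.497 years

Periodic yield y = 0.0765. First find Macaulay duration:
  t   CF        PV=CF/(1+0.0765)^t    t·PV
  1     2,750.00     2,554.5750     2,554.5750
  2     2,750.00     2,373.0376     4,746.0753
  3     2,750.00     2,204.4010     6,613.2029
  4     2,750.00     2,047.7482     8,190.9929
  5     2,750.00     1,902.2278     9,511.1390
  6     2,750.00     1,767.0486    10,602.2915
  7     2,750.00     1,641.4757    11,490.3298
  8    27,750.00    15,386.8852   123,095.0818
  Σ                 29,877.3991   176,803.6881
P = 29,877.3991; Macaulay duration = 176,803.6881 / 29,877.3991 = 5.91764 years.
Modified duration = D_Mac / (1 + y) = 5.91764 / 1.0765 = 5.49711 years.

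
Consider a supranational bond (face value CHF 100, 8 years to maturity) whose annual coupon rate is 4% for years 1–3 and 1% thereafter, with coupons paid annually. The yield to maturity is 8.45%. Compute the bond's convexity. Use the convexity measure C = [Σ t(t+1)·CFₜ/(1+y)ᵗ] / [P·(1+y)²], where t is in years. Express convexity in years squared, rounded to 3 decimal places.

With y = 0.0845:
  t   CF        PV=CF/(1+0.0845)^t    t·PV        t(t+1)·PV
  1         4.00         3.6883         3.6883           7.3767
  2         4.00         3.4010         6.8019          20.4057
  3         4.00         3.1360         9.4079          37.6316
  4         1.00         0.7229         2.8916          14.4581
  5         1.00         0.6666         3.3329          19.9974
  6         1.00         0.6146         3.6879          25.8150
  7         1.00         0.5668         3.9673          31.7381
  8       101.00        52.7819       422.2551       3,800.2960
  Σ                     65.5780       456.0329       3,957.7186
P = 65.5780.
Convexity = Σ t(t+1)·PV / [P·(1+y)²] = 3,957.7186 / (65.5780 × 1.176140) = 51.31301.

51.313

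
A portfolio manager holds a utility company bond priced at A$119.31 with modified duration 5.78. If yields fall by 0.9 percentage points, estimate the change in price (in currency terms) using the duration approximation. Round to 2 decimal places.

+A$6.21

Duration approximation: ΔP/P ≈ -D_mod · Δy = -5.78 × (-0.009) = +0.052020.
ΔP ≈ 119.31 × (+0.052020) = +6.2065062.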